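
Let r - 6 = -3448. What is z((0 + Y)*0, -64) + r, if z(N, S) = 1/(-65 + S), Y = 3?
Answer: -444019/129 ≈ -3442.0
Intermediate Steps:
r = -3442 (r = 6 - 3448 = -3442)
z((0 + Y)*0, -64) + r = 1/(-65 - 64) - 3442 = 1/(-129) - 3442 = -1/129 - 3442 = -444019/129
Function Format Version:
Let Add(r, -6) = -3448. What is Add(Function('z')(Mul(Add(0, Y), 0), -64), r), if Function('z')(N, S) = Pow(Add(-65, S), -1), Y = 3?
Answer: Rational(-444019, 129) ≈ -3442.0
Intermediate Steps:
r = -3442 (r = Add(6, -3448) = -3442)
Add(Function('z')(Mul(Add(0, Y), 0), -64), r) = Add(Pow(Add(-65, -64), -1), -3442) = Add(Pow(-129, -1), -3442) = Add(Rational(-1, 129), -3442) = Rational(-444019, 129)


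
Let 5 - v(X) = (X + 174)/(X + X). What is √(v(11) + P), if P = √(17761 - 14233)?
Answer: √(-1650 + 20328*√2)/22 ≈ 7.4825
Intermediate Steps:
v(X) = 5 - (174 + X)/(2*X) (v(X) = 5 - (X + 174)/(X + X) = 5 - (174 + X)/(2*X))
P = 42*√2 (P = √3528 = 42*√2 ≈ 59.397)
√(v(11) + P) = √((9/2 - 87/11) + 42*√2) = √(-75/22 + 42*√2)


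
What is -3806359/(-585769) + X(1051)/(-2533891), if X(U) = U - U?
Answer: 3806359/585769 ≈ 6.4981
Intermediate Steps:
X(U) = 0
-3806359/(-585769) + X(1051)/(-2533891) = -3806359/(-585769) + 0/(-2533891) = -3806359*(-1/585769) + 0*(-1/2533891) = 3806359/585769 + 0 = 3806359/585769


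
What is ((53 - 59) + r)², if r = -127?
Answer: 17689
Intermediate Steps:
((53 - 59) + r)² = ((53 - 59) - 127)² = (-6 - 127)² = (-133)² = 17689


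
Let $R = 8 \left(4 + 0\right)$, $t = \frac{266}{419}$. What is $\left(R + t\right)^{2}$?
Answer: $\frac{186978276}{175561} \approx 1065.0$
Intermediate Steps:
$t = \frac{266}{419}$ ($t = 266 \cdot \frac{1}{419} = \frac{266}{419} \approx 0.63484$)
$R = 32$ ($R = 8 \cdot 4 = 32$)
$\left(R + t\right)^{2} = \left(32 + \frac{266}{419}\right)^{2} = \left(\frac{13674}{419}\right)^{2} = \frac{186978276}{175561}$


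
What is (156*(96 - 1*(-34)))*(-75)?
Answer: -1521000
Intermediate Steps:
(156*(96 - 1*(-34)))*(-75) = (156*(96 + 34))*(-75) = (156*130)*(-75) = 20280*(-75) = -1521000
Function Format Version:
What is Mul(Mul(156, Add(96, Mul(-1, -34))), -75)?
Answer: -1521000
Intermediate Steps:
Mul(Mul(156, Add(96, Mul(-1, -34))), -75) = Mul(Mul(156, Add(96, 34)), -75) = Mul(Mul(156, 130), -75) = Mul(20280, -75) = -1521000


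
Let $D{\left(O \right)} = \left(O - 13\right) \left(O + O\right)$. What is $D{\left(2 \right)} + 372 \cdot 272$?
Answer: $101140$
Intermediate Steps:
$D{\left(O \right)} = 2 O \left(-13 + O\right)$ ($D{\left(O \right)} = \left(-13 + O\right) 2 O = 2 O \left(-13 + O\right)$)
$D{\left(2 \right)} + 372 \cdot 272 = 2 \cdot 2 \left(-13 + 2\right) + 372 \cdot 272 = 2 \cdot 2 \left(-11\right) + 101184 = -44 + 101184 = 101140$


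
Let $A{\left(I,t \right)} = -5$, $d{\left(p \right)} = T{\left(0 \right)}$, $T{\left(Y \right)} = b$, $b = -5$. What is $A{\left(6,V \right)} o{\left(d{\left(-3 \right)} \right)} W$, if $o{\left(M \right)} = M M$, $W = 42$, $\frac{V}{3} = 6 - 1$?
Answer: $-5250$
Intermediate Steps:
$V = 15$ ($V = 3 \left(6 - 1\right) = 3 \cdot 5 = 15$)
$T{\left(Y \right)} = -5$
$d{\left(p \right)} = -5$
$o{\left(M \right)} = M^{2}$
$A{\left(6,V \right)} o{\left(d{\left(-3 \right)} \right)} W = - 5 \left(-5\right)^{2} \cdot 42 = \left(-5\right) 25 \cdot 42 = \left(-125\right) 42 = -5250$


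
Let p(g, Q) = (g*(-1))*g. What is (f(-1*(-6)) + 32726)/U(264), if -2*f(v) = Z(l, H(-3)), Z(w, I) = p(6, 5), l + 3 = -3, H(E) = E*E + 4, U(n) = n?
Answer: 4093/33 ≈ 124.03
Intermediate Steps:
H(E) = 4 + E² (H(E) = E² + 4 = 4 + E²)
p(g, Q) = -g² (p(g, Q) = (-g)*g = -g²)
l = -6 (l = -3 - 3 = -6)
Z(w, I) = -36 (Z(w, I) = -1*6² = -1*36 = -36)
f(v) = 18 (f(v) = -½*(-36) = 18)
(f(-1*(-6)) + 32726)/U(264) = (18 + 32726)/264 = 32744*(1/264) = 4093/33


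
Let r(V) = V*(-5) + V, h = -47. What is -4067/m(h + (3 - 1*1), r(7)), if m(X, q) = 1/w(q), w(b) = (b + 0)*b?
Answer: -3188528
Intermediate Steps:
r(V) = -4*V (r(V) = -5*V + V = -4*V)
w(b) = b² (w(b) = b*b = b²)
m(X, q) = q⁻² (m(X, q) = 1/(q²) = q⁻²)
-4067/m(h + (3 - 1*1), r(7)) = -4067/((-4*7)⁻²) = -4067/((-28)⁻²) = -4067/1/784 = -4067*784 = -3188528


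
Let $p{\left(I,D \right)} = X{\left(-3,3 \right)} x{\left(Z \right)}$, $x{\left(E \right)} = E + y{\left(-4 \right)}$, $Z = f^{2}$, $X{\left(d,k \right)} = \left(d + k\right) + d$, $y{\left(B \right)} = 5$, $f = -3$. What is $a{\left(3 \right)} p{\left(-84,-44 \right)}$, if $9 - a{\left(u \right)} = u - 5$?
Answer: $-462$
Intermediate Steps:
$X{\left(d,k \right)} = k + 2 d$
$Z = 9$ ($Z = \left(-3\right)^{2} = 9$)
$x{\left(E \right)} = 5 + E$ ($x{\left(E \right)} = E + 5 = 5 + E$)
$a{\left(u \right)} = 14 - u$ ($a{\left(u \right)} = 9 - \left(u - 5\right) = 9 - \left(-5 + u\right) = 14 - u$)
$p{\left(I,D \right)} = -42$ ($p{\left(I,D \right)} = \left(3 + 2 \left(-3\right)\right) \left(5 + 9\right) = \left(3 - 6\right) 14 = \left(-3\right) 14 = -42$)
$a{\left(3 \right)} p{\left(-84,-44 \right)} = \left(14 - 3\right) \left(-42\right) = 11 \left(-42\right) = -462$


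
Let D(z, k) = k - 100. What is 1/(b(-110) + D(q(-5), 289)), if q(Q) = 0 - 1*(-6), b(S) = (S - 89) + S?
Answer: -1/120 ≈ -0.0083333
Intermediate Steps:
b(S) = -89 + 2*S (b(S) = (-89 + S) + S = -89 + 2*S)
q(Q) = 6 (q(Q) = 0 + 6 = 6)
D(z, k) = -100 + k
1/(b(-110) + D(q(-5), 289)) = 1/((-89 + 2*(-110)) + (-100 + 289)) = 1/((-89 - 220) + 189) = 1/(-309 + 189) = 1/(-120) = -1/120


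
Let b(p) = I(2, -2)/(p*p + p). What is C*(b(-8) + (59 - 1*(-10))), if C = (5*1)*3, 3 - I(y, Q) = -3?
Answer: 29025/28 ≈ 1036.6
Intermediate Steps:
I(y, Q) = 6 (I(y, Q) = 3 - 1*(-3) = 3 + 3 = 6)
C = 15 (C = 5*3 = 15)
b(p) = 6/(p + p²) (b(p) = 6/(p*p + p) = 6/(p² + p) = 6/(p + p²))
C*(b(-8) + (59 - 1*(-10))) = 15*(6/(-8*(1 - 8)) + (59 - 1*(-10))) = 15*(6*(-⅛)/(-7) + (59 + 10)) = 15*(6*(-⅛)*(-⅐) + 69) = 15*(3/28 + 69) = 15*(1935/28) = 29025/28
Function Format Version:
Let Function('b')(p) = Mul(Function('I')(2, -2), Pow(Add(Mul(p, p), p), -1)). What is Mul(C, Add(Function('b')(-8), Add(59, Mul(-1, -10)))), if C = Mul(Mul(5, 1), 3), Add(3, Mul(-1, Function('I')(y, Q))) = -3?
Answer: Rational(29025, 28) ≈ 1036.6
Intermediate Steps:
Function('I')(y, Q) = 6 (Function('I')(y, Q) = Add(3, Mul(-1, -3)) = Add(3, 3) = 6)
C = 15 (C = Mul(5, 3) = 15)
Function('b')(p) = Mul(6, Pow(Add(p, Pow(p, 2)), -1)) (Function('b')(p) = Mul(6, Pow(Add(Mul(p, p), p), -1)) = Mul(6, Pow(Add(Pow(p, 2), p), -1)) = Mul(6, Pow(Add(p, Pow(p, 2)), -1)))
Mul(C, Add(Function('b')(-8), Add(59, Mul(-1, -10)))) = Mul(15, Add(Mul(6, Pow(-8, -1), Pow(Add(1, -8), -1)), Add(59, Mul(-1, -10)))) = Mul(15, Add(Mul(6, Rational(-1, 8), Pow(-7, -1)), Add(59, 10))) = Mul(15, Add(Mul(6, Rational(-1, 8), Rational(-1, 7)), 69)) = Mul(15, Add(Rational(3, 28), 69)) = Mul(15, Rational(1935, 28)) = Rational(29025, 28)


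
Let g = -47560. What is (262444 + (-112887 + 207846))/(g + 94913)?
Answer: 357403/47353 ≈ 7.5476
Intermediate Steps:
(262444 + (-112887 + 207846))/(g + 94913) = (262444 + (-112887 + 207846))/(-47560 + 94913) = (262444 + 94959)/47353 = 357403*(1/47353) = 357403/47353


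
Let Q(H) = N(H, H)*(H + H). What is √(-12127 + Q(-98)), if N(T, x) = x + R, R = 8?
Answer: √5513 ≈ 74.250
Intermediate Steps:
N(T, x) = 8 + x (N(T, x) = x + 8 = 8 + x)
Q(H) = 2*H*(8 + H) (Q(H) = (8 + H)*(H + H) = (8 + H)*(2*H) = 2*H*(8 + H))
√(-12127 + Q(-98)) = √(-12127 + 2*(-98)*(8 - 98)) = √(-12127 + 2*(-98)*(-90)) = √(-12127 + 17640) = √5513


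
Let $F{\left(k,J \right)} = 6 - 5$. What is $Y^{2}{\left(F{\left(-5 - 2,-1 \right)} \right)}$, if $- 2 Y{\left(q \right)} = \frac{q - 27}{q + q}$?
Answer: $\frac{169}{4} \approx 42.25$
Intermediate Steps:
$F{\left(k,J \right)} = 1$ ($F{\left(k,J \right)} = 6 - 5 = 1$)
$Y{\left(q \right)} = - \frac{-27 + q}{4 q}$ ($Y{\left(q \right)} = - \frac{\left(q - 27\right) \frac{1}{q + q}}{2} = - \frac{\left(-27 + q\right) \frac{1}{2 q}}{2} = - \frac{\frac{1}{2} \frac{1}{q} \left(-27 + q\right)}{2} = - \frac{-27 + q}{4 q}$)
$Y^{2}{\left(F{\left(-5 - 2,-1 \right)} \right)} = \left(\frac{27 - 1}{4 \cdot 1}\right)^{2} = \left(\frac{1}{4} \cdot 1 \left(27 - 1\right)\right)^{2} = \left(\frac{1}{4} \cdot 1 \cdot 26\right)^{2} = \left(\frac{13}{2}\right)^{2} = \frac{169}{4}$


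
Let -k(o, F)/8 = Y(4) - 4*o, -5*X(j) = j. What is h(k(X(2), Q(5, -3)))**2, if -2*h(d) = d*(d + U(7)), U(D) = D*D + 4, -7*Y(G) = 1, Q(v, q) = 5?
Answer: 87135955344/1500625 ≈ 58066.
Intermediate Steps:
Y(G) = -1/7 (Y(G) = -1/7*1 = -1/7)
U(D) = 4 + D**2 (U(D) = D**2 + 4 = 4 + D**2)
X(j) = -j/5
k(o, F) = 8/7 + 32*o (k(o, F) = -8*(-1/7 - 4*o) = 8/7 + 32*o)
h(d) = -d*(53 + d)/2 (h(d) = -d*(d + (4 + 7**2))/2 = -d*(d + (4 + 49))/2 = -d*(d + 53)/2 = -d*(53 + d)/2)
h(k(X(2), Q(5, -3)))**2 = (-(8/7 + 32*(-1/5*2))*(53 + (8/7 + 32*(-1/5*2)))/2)**2 = (-(8/7 + 32*(-2/5))*(53 + (8/7 + 32*(-2/5)))/2)**2 = (-(8/7 - 64/5)*(53 + (8/7 - 64/5))/2)**2 = (-1/2*(-408/35)*(53 - 408/35))**2 = (-1/2*(-408/35)*1447/35)**2 = (295188/1225)**2 = 87135955344/1500625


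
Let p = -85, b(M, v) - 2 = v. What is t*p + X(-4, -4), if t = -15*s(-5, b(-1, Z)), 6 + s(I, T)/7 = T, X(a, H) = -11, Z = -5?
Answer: -80336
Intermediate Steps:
b(M, v) = 2 + v
s(I, T) = -42 + 7*T
t = 945 (t = -15*(-42 + 7*(2 - 5)) = -15*(-42 + 7*(-3)) = -15*(-42 - 21) = -15*(-63) = 945)
t*p + X(-4, -4) = 945*(-85) - 11 = -80325 - 11 = -80336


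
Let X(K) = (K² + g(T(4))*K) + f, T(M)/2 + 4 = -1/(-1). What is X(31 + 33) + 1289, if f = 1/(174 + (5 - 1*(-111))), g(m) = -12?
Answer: 1338931/290 ≈ 4617.0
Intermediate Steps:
T(M) = -6 (T(M) = -8 + 2*(-1/(-1)) = -8 + 2*(-1*(-1)) = -8 + 2*1 = -8 + 2 = -6)
f = 1/290 (f = 1/(174 + (5 + 111)) = 1/(174 + 116) = 1/290 ≈ 0.0034483)
X(K) = 1/290 + K² - 12*K (X(K) = (K² - 12*K) + 1/290 = 1/290 + K² - 12*K)
X(31 + 33) + 1289 = (1/290 + (31 + 33)² - 12*(31 + 33)) + 1289 = (1/290 + 64² - 12*64) + 1289 = (1/290 + 4096 - 768) + 1289 = 965121/290 + 1289 = 1338931/290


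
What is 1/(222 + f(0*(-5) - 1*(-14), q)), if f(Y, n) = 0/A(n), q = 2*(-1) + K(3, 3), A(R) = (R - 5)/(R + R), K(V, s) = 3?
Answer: 1/222 ≈ 0.0045045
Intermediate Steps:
A(R) = (-5 + R)/(2*R) (A(R) = (-5 + R)/((2*R)) = (-5 + R)*(1/(2*R)) = (-5 + R)/(2*R))
q = 1 (q = 2*(-1) + 3 = -2 + 3 = 1)
f(Y, n) = 0 (f(Y, n) = 0/(((-5 + n)/(2*n))) = 0*(2*n/(-5 + n)) = 0)
1/(222 + f(0*(-5) - 1*(-14), q)) = 1/(222 + 0) = 1/222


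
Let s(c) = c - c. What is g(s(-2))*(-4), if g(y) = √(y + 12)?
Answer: -8*√3 ≈ -13.856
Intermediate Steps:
s(c) = 0
g(y) = √(12 + y)
g(s(-2))*(-4) = √(12 + 0)*(-4) = √12*(-4) = (2*√3)*(-4) = -8*√3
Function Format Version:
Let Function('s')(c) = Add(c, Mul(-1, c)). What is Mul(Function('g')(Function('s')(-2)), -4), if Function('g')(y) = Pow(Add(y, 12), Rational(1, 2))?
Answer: Mul(-8, Pow(3, Rational(1, 2))) ≈ -13.856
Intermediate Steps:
Function('s')(c) = 0
Function('g')(y) = Pow(Add(12, y), Rational(1, 2))
Mul(Function('g')(Function('s')(-2)), -4) = Mul(Pow(Add(12, 0), Rational(1, 2)), -4) = Mul(Pow(12, Rational(1, 2)), -4) = Mul(Mul(2, Pow(3, Rational(1, 2))), -4) = Mul(-8, Pow(3, Rational(1, 2)))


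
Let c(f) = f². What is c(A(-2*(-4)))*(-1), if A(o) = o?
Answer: -64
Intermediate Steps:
c(A(-2*(-4)))*(-1) = (-2*(-4))²*(-1) = 8²*(-1) = 64*(-1) = -64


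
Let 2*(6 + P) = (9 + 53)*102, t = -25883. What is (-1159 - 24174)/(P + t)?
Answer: 25333/22727 ≈ 1.1147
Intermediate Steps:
P = 3156 (P = -6 + ((9 + 53)*102)/2 = -6 + (62*102)/2 = -6 + (½)*6324 = -6 + 3162 = 3156)
(-1159 - 24174)/(P + t) = (-1159 - 24174)/(3156 - 25883) = -25333/(-22727) = -25333*(-1/22727) = 25333/22727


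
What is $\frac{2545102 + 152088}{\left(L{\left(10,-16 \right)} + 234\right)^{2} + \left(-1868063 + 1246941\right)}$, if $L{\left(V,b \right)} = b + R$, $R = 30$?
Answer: $- \frac{1348595}{279809} \approx -4.8197$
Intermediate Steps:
$L{\left(V,b \right)} = 30 + b$ ($L{\left(V,b \right)} = b + 30 = 30 + b$)
$\frac{2545102 + 152088}{\left(L{\left(10,-16 \right)} + 234\right)^{2} + \left(-1868063 + 1246941\right)} = \frac{2545102 + 152088}{\left(\left(30 - 16\right) + 234\right)^{2} + \left(-1868063 + 1246941\right)} = \frac{2697190}{\left(14 + 234\right)^{2} - 621122} = \frac{2697190}{248^{2} - 621122} = \frac{2697190}{61504 - 621122} = \frac{2697190}{-559618} = 2697190 \left(- \frac{1}{559618}\right) = - \frac{1348595}{279809}$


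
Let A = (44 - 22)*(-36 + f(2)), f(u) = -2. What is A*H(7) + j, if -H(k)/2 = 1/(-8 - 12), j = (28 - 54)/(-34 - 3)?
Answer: -15336/185 ≈ -82.897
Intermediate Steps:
j = 26/37 (j = -26/(-37) = -26*(-1/37) = 26/37 ≈ 0.70270)
H(k) = ⅒ (H(k) = -2/(-8 - 12) = -2/(-20) = -2*(-1/20) = ⅒)
A = -836 (A = (44 - 22)*(-36 - 2) = 22*(-38) = -836)
A*H(7) + j = -836*⅒ + 26/37 = -418/5 + 26/37 = -15336/185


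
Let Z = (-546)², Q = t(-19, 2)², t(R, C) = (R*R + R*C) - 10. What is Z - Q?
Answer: 200147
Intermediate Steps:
t(R, C) = -10 + R² + C*R (t(R, C) = (R² + C*R) - 10 = -10 + R² + C*R)
Q = 97969 (Q = (-10 + (-19)² + 2*(-19))² = (-10 + 361 - 38)² = 313² = 97969)
Z = 298116
Z - Q = 298116 - 1*97969 = 298116 - 97969 = 200147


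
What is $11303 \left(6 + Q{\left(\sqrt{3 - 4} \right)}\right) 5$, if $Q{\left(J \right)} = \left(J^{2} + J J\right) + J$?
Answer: $226060 + 56515 i \approx 2.2606 \cdot 10^{5} + 56515.0 i$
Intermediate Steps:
$Q{\left(J \right)} = J + 2 J^{2}$ ($Q{\left(J \right)} = \left(J^{2} + J^{2}\right) + J = 2 J^{2} + J = J + 2 J^{2}$)
$11303 \left(6 + Q{\left(\sqrt{3 - 4} \right)}\right) 5 = 11303 \left(6 + \sqrt{3 - 4} \left(1 + 2 \sqrt{3 - 4}\right)\right) 5 = 11303 \left(6 + \sqrt{-1} \left(1 + 2 \sqrt{-1}\right)\right) 5 = 11303 \left(6 + i \left(1 + 2 i\right)\right) 5 = 11303 \left(30 + 5 i \left(1 + 2 i\right)\right) = 339090 + 56515 i \left(1 + 2 i\right)$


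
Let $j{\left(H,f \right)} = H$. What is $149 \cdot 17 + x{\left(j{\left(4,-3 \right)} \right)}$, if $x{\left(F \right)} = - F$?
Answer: $2529$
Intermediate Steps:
$149 \cdot 17 + x{\left(j{\left(4,-3 \right)} \right)} = 149 \cdot 17 - 4 = 2533 - 4 = 2529$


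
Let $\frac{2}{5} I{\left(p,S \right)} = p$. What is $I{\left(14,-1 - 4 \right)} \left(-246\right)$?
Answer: $-8610$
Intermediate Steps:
$I{\left(p,S \right)} = \frac{5 p}{2}$
$I{\left(14,-1 - 4 \right)} \left(-246\right) = \frac{5}{2} \cdot 14 \left(-246\right) = 35 \left(-246\right) = -8610$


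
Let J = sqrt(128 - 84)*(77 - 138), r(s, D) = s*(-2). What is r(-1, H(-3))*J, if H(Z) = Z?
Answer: -244*sqrt(11) ≈ -809.26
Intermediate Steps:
r(s, D) = -2*s
J = -122*sqrt(11) (J = sqrt(44)*(-61) = (2*sqrt(11))*(-61) = -122*sqrt(11) ≈ -404.63)
r(-1, H(-3))*J = (-2*(-1))*(-122*sqrt(11)) = 2*(-122*sqrt(11)) = -244*sqrt(11)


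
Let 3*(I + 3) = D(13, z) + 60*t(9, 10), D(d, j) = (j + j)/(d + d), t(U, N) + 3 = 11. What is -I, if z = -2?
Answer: -6121/39 ≈ -156.95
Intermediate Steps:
t(U, N) = 8 (t(U, N) = -3 + 11 = 8)
D(d, j) = j/d (D(d, j) = (2*j)/((2*d)) = (2*j)*(1/(2*d)) = j/d)
I = 6121/39 (I = -3 + (-2/13 + 60*8)/3 = -3 + (-2*1/13 + 480)/3 = -3 + (-2/13 + 480)/3 = -3 + (1/3)*(6238/13) = -3 + 6238/39 = 6121/39 ≈ 156.95)
-I = -1*6121/39 = -6121/39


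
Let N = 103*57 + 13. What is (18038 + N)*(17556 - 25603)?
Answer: -192500334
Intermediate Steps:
N = 5884 (N = 5871 + 13 = 5884)
(18038 + N)*(17556 - 25603) = (18038 + 5884)*(17556 - 25603) = 23922*(-8047) = -192500334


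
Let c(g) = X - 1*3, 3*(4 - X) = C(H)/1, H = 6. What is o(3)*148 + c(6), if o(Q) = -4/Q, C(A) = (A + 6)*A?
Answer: -661/3 ≈ -220.33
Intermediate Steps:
C(A) = A*(6 + A) (C(A) = (6 + A)*A = A*(6 + A))
X = -20 (X = 4 - 6*(6 + 6)/(3*1) = 4 - 6*12/3 = 4 - 24 = -20)
c(g) = -23 (c(g) = -20 - 1*3 = -20 - 3 = -23)
o(3)*148 + c(6) = -4/3*148 - 23 = -592/3 - 23 = -661/3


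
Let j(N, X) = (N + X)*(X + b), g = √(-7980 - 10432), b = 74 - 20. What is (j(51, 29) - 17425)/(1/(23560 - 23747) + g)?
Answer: 2016795*I/(I + 374*√4603) ≈ 0.0031324 + 79.482*I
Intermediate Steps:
b = 54
g = 2*I*√4603 (g = √(-18412) = 2*I*√4603 ≈ 135.69*I)
j(N, X) = (54 + X)*(N + X) (j(N, X) = (N + X)*(X + 54) = (N + X)*(54 + X) = (54 + X)*(N + X))
(j(51, 29) - 17425)/(1/(23560 - 23747) + g) = ((29² + 54*51 + 54*29 + 51*29) - 17425)/(1/(23560 - 23747) + 2*I*√4603) = ((841 + 2754 + 1566 + 1479) - 17425)/(1/(-187) + 2*I*√4603) = (6640 - 17425)/(-1/187 + 2*I*√4603) = -10785/(-1/187 + 2*I*√4603)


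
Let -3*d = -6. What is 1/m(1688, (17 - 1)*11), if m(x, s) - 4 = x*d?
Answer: 1/3380 ≈ 0.00029586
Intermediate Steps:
d = 2 (d = -⅓*(-6) = 2)
m(x, s) = 4 + 2*x (m(x, s) = 4 + x*2 = 4 + 2*x)
1/m(1688, (17 - 1)*11) = 1/(4 + 2*1688) = 1/(4 + 3376) = 1/3380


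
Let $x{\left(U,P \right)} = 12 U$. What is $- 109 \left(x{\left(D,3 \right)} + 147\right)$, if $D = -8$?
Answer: $-5559$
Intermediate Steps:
$- 109 \left(x{\left(D,3 \right)} + 147\right) = - 109 \left(12 \left(-8\right) + 147\right) = - 109 \left(-96 + 147\right) = \left(-109\right) 51 = -5559$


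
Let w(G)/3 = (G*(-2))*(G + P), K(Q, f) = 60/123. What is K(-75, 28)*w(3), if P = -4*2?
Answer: 1800/41 ≈ 43.902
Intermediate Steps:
P = -8
K(Q, f) = 20/41 (K(Q, f) = 60*(1/123) = 20/41)
w(G) = -6*G*(-8 + G) (w(G) = 3*((G*(-2))*(G - 8)) = 3*((-2*G)*(-8 + G)) = 3*(-2*G*(-8 + G)) = -6*G*(-8 + G))
K(-75, 28)*w(3) = 20*(6*3*(8 - 1*3))/41 = 20*(6*3*(8 - 3))/41 = 20*(6*3*5)/41 = (20/41)*90 = 1800/41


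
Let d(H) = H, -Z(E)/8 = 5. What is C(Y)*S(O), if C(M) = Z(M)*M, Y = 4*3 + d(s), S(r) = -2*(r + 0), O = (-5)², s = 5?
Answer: 34000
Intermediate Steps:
Z(E) = -40 (Z(E) = -8*5 = -40)
O = 25
S(r) = -2*r
Y = 17 (Y = 4*3 + 5 = 12 + 5 = 17)
C(M) = -40*M
C(Y)*S(O) = (-40*17)*(-2*25) = -680*(-50) = 34000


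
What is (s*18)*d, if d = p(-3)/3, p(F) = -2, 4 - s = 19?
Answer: 180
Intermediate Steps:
s = -15 (s = 4 - 1*19 = 4 - 19 = -15)
d = -⅔ (d = -2/3 = -2*⅓ = -⅔ ≈ -0.66667)
(s*18)*d = -15*18*(-⅔) = -270*(-⅔) = 180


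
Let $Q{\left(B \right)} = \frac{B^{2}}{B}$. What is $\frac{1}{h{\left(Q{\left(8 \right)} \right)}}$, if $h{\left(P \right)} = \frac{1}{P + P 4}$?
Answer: $40$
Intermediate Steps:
$Q{\left(B \right)} = B$
$h{\left(P \right)} = \frac{1}{5 P}$ ($h{\left(P \right)} = \frac{1}{P + 4 P} = \frac{1}{5 P}$)
$\frac{1}{h{\left(Q{\left(8 \right)} \right)}} = \frac{1}{\frac{1}{5} \cdot \frac{1}{8}} = \frac{1}{\frac{1}{40}} = 40$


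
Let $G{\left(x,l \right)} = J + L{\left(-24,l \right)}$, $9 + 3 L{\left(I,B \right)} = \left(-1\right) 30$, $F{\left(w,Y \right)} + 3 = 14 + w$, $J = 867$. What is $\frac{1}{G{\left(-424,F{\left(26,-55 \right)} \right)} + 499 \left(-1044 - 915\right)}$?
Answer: $- \frac{1}{976687} \approx -1.0239 \cdot 10^{-6}$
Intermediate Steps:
$F{\left(w,Y \right)} = 11 + w$ ($F{\left(w,Y \right)} = -3 + \left(14 + w\right) = 11 + w$)
$L{\left(I,B \right)} = -13$ ($L{\left(I,B \right)} = -3 + \frac{\left(-1\right) 30}{3} = -3 + \frac{1}{3} \left(-30\right) = -3 - 10 = -13$)
$G{\left(x,l \right)} = 854$ ($G{\left(x,l \right)} = 867 - 13 = 854$)
$\frac{1}{G{\left(-424,F{\left(26,-55 \right)} \right)} + 499 \left(-1044 - 915\right)} = \frac{1}{854 + 499 \left(-1044 - 915\right)} = \frac{1}{854 + 499 \left(-1959\right)} = \frac{1}{854 - 977541} = \frac{1}{-976687} = - \frac{1}{976687}$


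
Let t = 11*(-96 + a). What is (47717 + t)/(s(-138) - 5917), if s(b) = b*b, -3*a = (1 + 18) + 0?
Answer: 139774/39381 ≈ 3.5493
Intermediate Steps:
a = -19/3 (a = -((1 + 18) + 0)/3 = -(19 + 0)/3 = -1/3*19 = -19/3 ≈ -6.3333)
s(b) = b**2
t = -3377/3 (t = 11*(-96 - 19/3) = 11*(-307/3) = -3377/3 ≈ -1125.7)
(47717 + t)/(s(-138) - 5917) = (47717 - 3377/3)/((-138)**2 - 5917) = 139774/(3*(19044 - 5917)) = (139774/3)/13127 = (139774/3)*(1/13127) = 139774/39381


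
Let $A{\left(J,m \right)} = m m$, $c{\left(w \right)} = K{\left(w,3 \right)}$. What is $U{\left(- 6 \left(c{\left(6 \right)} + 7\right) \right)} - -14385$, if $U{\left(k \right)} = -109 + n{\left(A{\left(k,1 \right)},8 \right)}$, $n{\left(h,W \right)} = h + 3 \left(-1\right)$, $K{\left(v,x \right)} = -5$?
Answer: $14274$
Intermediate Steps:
$c{\left(w \right)} = -5$
$A{\left(J,m \right)} = m^{2}$
$n{\left(h,W \right)} = -3 + h$ ($n{\left(h,W \right)} = h - 3 = -3 + h$)
$U{\left(k \right)} = -111$ ($U{\left(k \right)} = -109 - \left(3 - 1^{2}\right) = -109 + \left(-3 + 1\right) = -109 - 2 = -111$)
$U{\left(- 6 \left(c{\left(6 \right)} + 7\right) \right)} - -14385 = -111 - -14385 = -111 + 14385 = 14274$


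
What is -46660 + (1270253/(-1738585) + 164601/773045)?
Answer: -2508477720885012/53760177653 ≈ -46661.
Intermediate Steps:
-46660 + (1270253/(-1738585) + 164601/773045) = -46660 + (1270253*(-1/1738585) + 164601*(1/773045)) = -46660 + (-1270253/1738585 + 164601/773045) = -46660 - 27831596032/53760177653 = -2508477720885012/53760177653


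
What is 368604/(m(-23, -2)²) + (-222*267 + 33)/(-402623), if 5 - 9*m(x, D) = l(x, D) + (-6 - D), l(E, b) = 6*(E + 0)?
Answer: 102755251713/74361371 ≈ 1381.8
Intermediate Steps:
l(E, b) = 6*E
m(x, D) = 11/9 - 2*x/3 + D/9 (m(x, D) = 5/9 - (6*x + (-6 - D))/9 = 5/9 - (-6 - D + 6*x)/9 = 5/9 + (⅔ - 2*x/3 + D/9) = 11/9 - 2*x/3 + D/9)
368604/(m(-23, -2)²) + (-222*267 + 33)/(-402623) = 368604/((11/9 - ⅔*(-23) + (⅑)*(-2))²) + (-222*267 + 33)/(-402623) = 368604/((11/9 + 46/3 - 2/9)²) + (-59274 + 33)*(-1/402623) = 368604/((49/3)²) - 59241*(-1/402623) = 368604/(2401/9) + 4557/30971 = 368604*(9/2401) + 4557/30971 = 3317436/2401 + 4557/30971 = 102755251713/74361371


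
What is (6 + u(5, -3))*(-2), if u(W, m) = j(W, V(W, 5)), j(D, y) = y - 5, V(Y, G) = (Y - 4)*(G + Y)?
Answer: -22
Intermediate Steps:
V(Y, G) = (-4 + Y)*(G + Y)
j(D, y) = -5 + y
u(W, m) = -25 + W + W² (u(W, m) = -5 + (W² - 4*5 - 4*W + 5*W) = -5 + (W² - 20 - 4*W + 5*W) = -5 + (-20 + W + W²) = -25 + W + W²)
(6 + u(5, -3))*(-2) = (6 + (-25 + 5 + 5²))*(-2) = (6 + (-25 + 5 + 25))*(-2) = (6 + 5)*(-2) = 11*(-2) = -22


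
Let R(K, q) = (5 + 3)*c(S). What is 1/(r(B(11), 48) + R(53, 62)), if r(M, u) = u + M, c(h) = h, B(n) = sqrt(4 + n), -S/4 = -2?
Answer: 112/12529 - sqrt(15)/12529 ≈ 0.0086301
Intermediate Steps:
S = 8 (S = -4*(-2) = 8)
r(M, u) = M + u
R(K, q) = 64 (R(K, q) = (5 + 3)*8 = 8*8 = 64)
1/(r(B(11), 48) + R(53, 62)) = 1/((sqrt(4 + 11) + 48) + 64) = 1/((sqrt(15) + 48) + 64) = 1/((48 + sqrt(15)) + 64) = 1/(112 + sqrt(15))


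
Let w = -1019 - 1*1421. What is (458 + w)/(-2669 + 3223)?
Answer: -991/277 ≈ -3.5776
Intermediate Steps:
w = -2440 (w = -1019 - 1421 = -2440)
(458 + w)/(-2669 + 3223) = (458 - 2440)/(-2669 + 3223) = -1982/554 = -1982*1/554 = -991/277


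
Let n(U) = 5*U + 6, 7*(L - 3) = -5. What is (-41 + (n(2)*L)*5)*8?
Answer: 7944/7 ≈ 1134.9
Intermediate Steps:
L = 16/7 (L = 3 + (1/7)*(-5) = 3 - 5/7 = 16/7 ≈ 2.2857)
n(U) = 6 + 5*U
(-41 + (n(2)*L)*5)*8 = (-41 + ((6 + 5*2)*(16/7))*5)*8 = (-41 + ((6 + 10)*(16/7))*5)*8 = (-41 + (16*(16/7))*5)*8 = (-41 + (256/7)*5)*8 = (-41 + 1280/7)*8 = (993/7)*8 = 7944/7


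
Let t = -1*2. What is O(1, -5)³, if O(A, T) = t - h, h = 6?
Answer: -512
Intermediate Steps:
t = -2
O(A, T) = -8 (O(A, T) = -2 - 1*6 = -2 - 6 = -8)
O(1, -5)³ = (-8)³ = -512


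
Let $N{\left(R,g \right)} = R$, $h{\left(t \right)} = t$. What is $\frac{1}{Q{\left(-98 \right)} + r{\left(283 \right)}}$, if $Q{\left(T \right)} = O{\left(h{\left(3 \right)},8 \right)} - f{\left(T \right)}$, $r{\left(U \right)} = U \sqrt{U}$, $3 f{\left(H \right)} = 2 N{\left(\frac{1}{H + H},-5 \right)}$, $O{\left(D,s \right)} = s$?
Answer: $- \frac{691782}{1959082566923} + \frac{24461388 \sqrt{283}}{1959082566923} \approx 0.0002097$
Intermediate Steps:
$f{\left(H \right)} = \frac{1}{3 H}$ ($f{\left(H \right)} = \frac{2 \frac{1}{H + H}}{3} = \frac{2 \frac{1}{2 H}}{3} = \frac{1}{3 H}$)
$r{\left(U \right)} = U^{\frac{3}{2}}$
$Q{\left(T \right)} = 8 - \frac{1}{3 T}$
$\frac{1}{Q{\left(-98 \right)} + r{\left(283 \right)}} = \frac{1}{\left(8 - \frac{1}{3 \left(-98\right)}\right) + 283^{\frac{3}{2}}} = \frac{1}{\left(8 - - \frac{1}{294}\right) + 283 \sqrt{283}} = \frac{1}{\left(8 + \frac{1}{294}\right) + 283 \sqrt{283}} = \frac{1}{\frac{2353}{294} + 283 \sqrt{283}}$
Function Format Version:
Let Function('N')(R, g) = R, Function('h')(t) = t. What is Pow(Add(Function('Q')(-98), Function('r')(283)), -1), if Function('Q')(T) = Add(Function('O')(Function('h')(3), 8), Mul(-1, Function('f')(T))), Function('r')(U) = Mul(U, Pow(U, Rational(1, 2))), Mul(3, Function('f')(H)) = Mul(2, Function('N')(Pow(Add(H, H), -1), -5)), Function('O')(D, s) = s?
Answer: Add(Rational(-691782, 1959082566923), Mul(Rational(24461388, 1959082566923), Pow(283, Rational(1, 2)))) ≈ 0.00020970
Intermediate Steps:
Function('f')(H) = Mul(Rational(1, 3), Pow(H, -1)) (Function('f')(H) = Mul(Rational(1, 3), Mul(2, Pow(Add(H, H), -1))) = Mul(Rational(1, 3), Mul(2, Pow(Mul(2, H), -1))) = Mul(Rational(1, 3), Mul(2, Mul(Rational(1, 2), Pow(H, -1)))) = Mul(Rational(1, 3), Pow(H, -1)))
Function('r')(U) = Pow(U, Rational(3, 2))
Function('Q')(T) = Add(8, Mul(Rational(-1, 3), Pow(T, -1))) (Function('Q')(T) = Add(8, Mul(-1, Mul(Rational(1, 3), Pow(T, -1)))) = Add(8, Mul(Rational(-1, 3), Pow(T, -1))))
Pow(Add(Function('Q')(-98), Function('r')(283)), -1) = Pow(Add(Add(8, Mul(Rational(-1, 3), Pow(-98, -1))), Pow(283, Rational(3, 2))), -1) = Pow(Add(Add(8, Mul(Rational(-1, 3), Rational(-1, 98))), Mul(283, Pow(283, Rational(1, 2)))), -1) = Pow(Add(Add(8, Rational(1, 294)), Mul(283, Pow(283, Rational(1, 2)))), -1) = Pow(Add(Rational(2353, 294), Mul(283, Pow(283, Rational(1, 2)))), -1)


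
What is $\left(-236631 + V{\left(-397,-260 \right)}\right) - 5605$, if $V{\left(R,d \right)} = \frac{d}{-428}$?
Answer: $- \frac{25919187}{107} \approx -2.4224 \cdot 10^{5}$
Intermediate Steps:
$V{\left(R,d \right)} = - \frac{d}{428}$ ($V{\left(R,d \right)} = d \left(- \frac{1}{428}\right) = - \frac{d}{428}$)
$\left(-236631 + V{\left(-397,-260 \right)}\right) - 5605 = \left(-236631 - - \frac{65}{107}\right) - 5605 = \left(-236631 + \frac{65}{107}\right) - 5605 = - \frac{25319452}{107} - 5605 = - \frac{25919187}{107}$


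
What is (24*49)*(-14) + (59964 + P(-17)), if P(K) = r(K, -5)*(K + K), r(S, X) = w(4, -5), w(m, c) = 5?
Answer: 43330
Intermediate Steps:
r(S, X) = 5
P(K) = 10*K (P(K) = 5*(K + K) = 5*(2*K) = 10*K)
(24*49)*(-14) + (59964 + P(-17)) = (24*49)*(-14) + (59964 + 10*(-17)) = 1176*(-14) + (59964 - 170) = -16464 + 59794 = 43330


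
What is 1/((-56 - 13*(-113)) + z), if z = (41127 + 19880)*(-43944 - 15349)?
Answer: -1/3617286638 ≈ -2.7645e-10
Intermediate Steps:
z = -3617288051 (z = 61007*(-59293) = -3617288051)
1/((-56 - 13*(-113)) + z) = 1/((-56 - 13*(-113)) - 3617288051) = 1/((-56 + 1469) - 3617288051) = 1/(1413 - 3617288051) = 1/(-3617286638) = -1/3617286638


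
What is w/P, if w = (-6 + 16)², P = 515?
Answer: 20/103 ≈ 0.19417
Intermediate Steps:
w = 100 (w = 10² = 100)
w/P = 100/515 = 100*(1/515) = 20/103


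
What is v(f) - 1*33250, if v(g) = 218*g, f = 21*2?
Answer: -24094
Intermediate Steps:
f = 42
v(f) - 1*33250 = 218*42 - 1*33250 = 9156 - 33250 = -24094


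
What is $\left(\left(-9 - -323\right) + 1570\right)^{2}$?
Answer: $3549456$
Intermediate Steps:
$\left(\left(-9 - -323\right) + 1570\right)^{2} = \left(\left(-9 + 323\right) + 1570\right)^{2} = \left(314 + 1570\right)^{2} = 1884^{2} = 3549456$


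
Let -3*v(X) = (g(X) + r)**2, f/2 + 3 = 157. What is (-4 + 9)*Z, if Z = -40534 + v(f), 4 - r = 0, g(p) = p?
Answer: -364910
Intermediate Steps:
f = 308 (f = -6 + 2*157 = -6 + 314 = 308)
r = 4 (r = 4 - 1*0 = 4 + 0 = 4)
v(X) = -(4 + X)**2/3 (v(X) = -(X + 4)**2/3 = -(4 + X)**2/3)
Z = -72982 (Z = -40534 - (4 + 308)**2/3 = -40534 - 1/3*312**2 = -40534 - 1/3*97344 = -40534 - 32448 = -72982)
(-4 + 9)*Z = (-4 + 9)*(-72982) = 5*(-72982) = -364910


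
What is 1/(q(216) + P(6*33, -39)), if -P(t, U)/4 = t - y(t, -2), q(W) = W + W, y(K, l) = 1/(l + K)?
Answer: -49/17639 ≈ -0.0027779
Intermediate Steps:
y(K, l) = 1/(K + l)
q(W) = 2*W
P(t, U) = -4*t + 4/(-2 + t) (P(t, U) = -4*(t - 1/(t - 2)) = -4*(t - 1/(-2 + t)) = -4*t + 4/(-2 + t))
1/(q(216) + P(6*33, -39)) = 1/(2*216 + 4*(1 - 6*33*(-2 + 6*33))/(-2 + 6*33)) = 1/(432 + 4*(1 - 1*198*(-2 + 198))/(-2 + 198)) = 1/(432 + 4*(1 - 1*198*196)/196) = 1/(432 + 4*(1/196)*(1 - 38808)) = 1/(432 + 4*(1/196)*(-38807)) = 1/(432 - 38807/49) = 1/(-17639/49) = -49/17639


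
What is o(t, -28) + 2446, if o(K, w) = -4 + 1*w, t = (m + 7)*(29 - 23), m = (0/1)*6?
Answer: 2414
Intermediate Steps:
m = 0 (m = (0*1)*6 = 0*6 = 0)
t = 42 (t = (0 + 7)*(29 - 23) = 7*6 = 42)
o(K, w) = -4 + w
o(t, -28) + 2446 = (-4 - 28) + 2446 = -32 + 2446 = 2414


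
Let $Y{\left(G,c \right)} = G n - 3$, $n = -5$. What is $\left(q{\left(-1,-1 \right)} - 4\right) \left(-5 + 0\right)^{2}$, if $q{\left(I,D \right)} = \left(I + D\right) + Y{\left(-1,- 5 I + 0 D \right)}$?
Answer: $-100$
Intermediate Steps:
$Y{\left(G,c \right)} = -3 - 5 G$ ($Y{\left(G,c \right)} = G \left(-5\right) - 3 = - 5 G - 3 = -3 - 5 G$)
$q{\left(I,D \right)} = 2 + D + I$ ($q{\left(I,D \right)} = \left(I + D\right) - -2 = \left(D + I\right) + \left(-3 + 5\right) = \left(D + I\right) + 2 = 2 + D + I$)
$\left(q{\left(-1,-1 \right)} - 4\right) \left(-5 + 0\right)^{2} = \left(\left(2 - 1 - 1\right) - 4\right) \left(-5 + 0\right)^{2} = \left(0 - 4\right) \left(-5\right)^{2} = \left(-4\right) 25 = -100$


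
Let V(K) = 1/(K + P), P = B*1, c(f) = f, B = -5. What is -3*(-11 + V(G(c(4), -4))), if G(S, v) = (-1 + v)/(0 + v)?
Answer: 169/5 ≈ 33.800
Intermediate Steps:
P = -5 (P = -5*1 = -5)
G(S, v) = (-1 + v)/v
V(K) = 1/(-5 + K) (V(K) = 1/(K - 5) = 1/(-5 + K))
-3*(-11 + V(G(c(4), -4))) = -3*(-11 + 1/(-5 + (-1 - 4)/(-4))) = -3*(-11 + 1/(-5 - ¼*(-5))) = -3*(-11 + 1/(-5 + 5/4)) = -3*(-11 + 1/(-15/4)) = -3*(-11 - 4/15) = -3*(-169/15) = 169/5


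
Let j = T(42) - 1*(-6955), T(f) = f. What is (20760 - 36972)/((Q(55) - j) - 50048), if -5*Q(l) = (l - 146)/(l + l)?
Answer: 46200/162563 ≈ 0.28420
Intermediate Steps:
Q(l) = -(-146 + l)/(10*l) (Q(l) = -(l - 146)/(5*(l + l)) = -(-146 + l)/(5*(2*l)) = -(-146 + l)*1/(2*l)/5 = -(-146 + l)/(10*l))
j = 6997 (j = 42 - 1*(-6955) = 42 + 6955 = 6997)
(20760 - 36972)/((Q(55) - j) - 50048) = (20760 - 36972)/(((⅒)*(146 - 1*55)/55 - 1*6997) - 50048) = -16212/(((⅒)*(1/55)*(146 - 55) - 6997) - 50048) = -16212/(((⅒)*(1/55)*91 - 6997) - 50048) = -16212/((91/550 - 6997) - 50048) = -16212/(-3848259/550 - 50048) = -16212/(-31374659/550) = -16212*(-550/31374659) = 46200/162563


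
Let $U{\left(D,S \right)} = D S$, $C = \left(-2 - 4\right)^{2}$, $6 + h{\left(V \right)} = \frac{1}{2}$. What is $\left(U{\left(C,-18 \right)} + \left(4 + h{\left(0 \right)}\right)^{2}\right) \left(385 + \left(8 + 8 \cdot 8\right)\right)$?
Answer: $- \frac{1180431}{4} \approx -2.9511 \cdot 10^{5}$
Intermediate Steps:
$h{\left(V \right)} = - \frac{11}{2}$ ($h{\left(V \right)} = -6 + \frac{1}{2} = - \frac{11}{2}$)
$C = 36$ ($C = \left(-6\right)^{2} = 36$)
$\left(U{\left(C,-18 \right)} + \left(4 + h{\left(0 \right)}\right)^{2}\right) \left(385 + \left(8 + 8 \cdot 8\right)\right) = \left(36 \left(-18\right) + \left(4 - \frac{11}{2}\right)^{2}\right) \left(385 + \left(8 + 8 \cdot 8\right)\right) = \left(-648 + \left(- \frac{3}{2}\right)^{2}\right) \left(385 + \left(8 + 64\right)\right) = \left(-648 + \frac{9}{4}\right) \left(385 + 72\right) = \left(- \frac{2583}{4}\right) 457 = - \frac{1180431}{4}$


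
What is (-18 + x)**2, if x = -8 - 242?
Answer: 71824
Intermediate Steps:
x = -250
(-18 + x)**2 = (-18 - 250)**2 = (-268)**2 = 71824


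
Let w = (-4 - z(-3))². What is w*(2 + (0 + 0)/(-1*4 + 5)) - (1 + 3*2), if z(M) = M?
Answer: -5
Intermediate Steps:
w = 1 (w = (-4 - 1*(-3))² = (-4 + 3)² = (-1)² = 1)
w*(2 + (0 + 0)/(-1*4 + 5)) - (1 + 3*2) = 1*(2 + (0 + 0)/(-1*4 + 5)) - (1 + 3*2) = 1*(2 + 0/(-4 + 5)) - (1 + 6) = 1*(2 + 0/1) - 1*7 = 1*(2 + 0*1) - 7 = 1*(2 + 0) - 7 = 1*2 - 7 = 2 - 7 = -5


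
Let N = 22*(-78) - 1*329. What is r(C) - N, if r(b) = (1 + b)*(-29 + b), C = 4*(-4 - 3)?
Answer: 3584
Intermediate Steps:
C = -28 (C = 4*(-7) = -28)
N = -2045 (N = -1716 - 329 = -2045)
r(C) - N = (-29 + (-28)² - 28*(-28)) - 1*(-2045) = (-29 + 784 + 784) + 2045 = 1539 + 2045 = 3584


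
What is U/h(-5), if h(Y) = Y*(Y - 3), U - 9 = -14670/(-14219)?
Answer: 142641/568760 ≈ 0.25079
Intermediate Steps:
U = 142641/14219 (U = 9 - 14670/(-14219) = 9 - 14670*(-1/14219) = 9 + 14670/14219 = 142641/14219 ≈ 10.032)
h(Y) = Y*(-3 + Y)
U/h(-5) = 142641/(14219*((-5*(-3 - 5)))) = 142641/(14219*((-5*(-8)))) = (142641/14219)/40 = (142641/14219)*(1/40) = 142641/568760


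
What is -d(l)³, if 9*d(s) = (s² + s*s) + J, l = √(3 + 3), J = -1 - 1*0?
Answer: -1331/729 ≈ -1.8258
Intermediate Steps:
J = -1 (J = -1 + 0 = -1)
l = √6 ≈ 2.4495
d(s) = -⅑ + 2*s²/9 (d(s) = ((s² + s*s) - 1)/9 = ((s² + s²) - 1)/9 = (2*s² - 1)/9 = (-1 + 2*s²)/9 = -⅑ + 2*s²/9)
-d(l)³ = -(-⅑ + 2*(√6)²/9)³ = -(-⅑ + (2/9)*6)³ = -(-⅑ + 4/3)³ = -(11/9)³ = -1*1331/729 = -1331/729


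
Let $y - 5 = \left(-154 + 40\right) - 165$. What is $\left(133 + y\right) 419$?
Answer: $-59079$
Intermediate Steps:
$y = -274$ ($y = 5 + \left(\left(-154 + 40\right) - 165\right) = 5 - 279 = -274$)
$\left(133 + y\right) 419 = \left(133 - 274\right) 419 = \left(-141\right) 419 = -59079$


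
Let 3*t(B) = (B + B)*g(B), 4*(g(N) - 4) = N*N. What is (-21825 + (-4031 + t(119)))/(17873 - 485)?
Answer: 1531927/104328 ≈ 14.684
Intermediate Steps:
g(N) = 4 + N²/4 (g(N) = 4 + (N*N)/4 = 4 + N²/4)
t(B) = 2*B*(4 + B²/4)/3 (t(B) = ((B + B)*(4 + B²/4))/3 = ((2*B)*(4 + B²/4))/3 = (2*B*(4 + B²/4))/3 = 2*B*(4 + B²/4)/3)
(-21825 + (-4031 + t(119)))/(17873 - 485) = (-21825 + (-4031 + (⅙)*119*(16 + 119²)))/(17873 - 485) = (-21825 + (-4031 + (⅙)*119*(16 + 14161)))/17388 = (-21825 + (-4031 + (⅙)*119*14177))*(1/17388) = (-21825 + (-4031 + 1687063/6))*(1/17388) = (-21825 + 1662877/6)*(1/17388) = (1531927/6)*(1/17388) = 1531927/104328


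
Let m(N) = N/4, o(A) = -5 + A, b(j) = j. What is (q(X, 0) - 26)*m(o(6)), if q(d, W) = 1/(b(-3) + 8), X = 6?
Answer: -129/20 ≈ -6.4500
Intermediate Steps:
m(N) = N/4 (m(N) = N*(¼) = N/4)
q(d, W) = ⅕ (q(d, W) = 1/(-3 + 8) = 1/5 = ⅕)
(q(X, 0) - 26)*m(o(6)) = (⅕ - 26)*((-5 + 6)/4) = -129/20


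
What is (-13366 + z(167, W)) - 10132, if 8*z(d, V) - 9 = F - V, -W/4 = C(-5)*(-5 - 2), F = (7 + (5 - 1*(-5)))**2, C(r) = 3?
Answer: -93885/4 ≈ -23471.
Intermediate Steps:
F = 289 (F = (7 + (5 + 5))**2 = (7 + 10)**2 = 17**2 = 289)
W = 84 (W = -12*(-5 - 2) = -12*(-7) = -4*(-21) = 84)
z(d, V) = 149/4 - V/8 (z(d, V) = 9/8 + (289 - V)/8 = 9/8 + (289/8 - V/8) = 149/4 - V/8)
(-13366 + z(167, W)) - 10132 = (-13366 + (149/4 - 1/8*84)) - 10132 = (-13366 + (149/4 - 21/2)) - 10132 = (-13366 + 107/4) - 10132 = -53357/4 - 10132 = -93885/4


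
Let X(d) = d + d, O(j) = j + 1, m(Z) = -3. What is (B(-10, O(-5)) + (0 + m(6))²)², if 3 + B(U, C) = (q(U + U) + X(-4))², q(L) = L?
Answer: 624100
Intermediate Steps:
O(j) = 1 + j
X(d) = 2*d
B(U, C) = -3 + (-8 + 2*U)² (B(U, C) = -3 + ((U + U) + 2*(-4))² = -3 + (2*U - 8)² = -3 + (-8 + 2*U)²)
(B(-10, O(-5)) + (0 + m(6))²)² = ((-3 + 4*(-4 - 10)²) + (0 - 3)²)² = ((-3 + 4*(-14)²) + (-3)²)² = ((-3 + 4*196) + 9)² = ((-3 + 784) + 9)² = (781 + 9)² = 790² = 624100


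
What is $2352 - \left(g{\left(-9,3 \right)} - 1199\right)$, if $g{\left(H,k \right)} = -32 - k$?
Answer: $3586$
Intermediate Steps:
$2352 - \left(g{\left(-9,3 \right)} - 1199\right) = 2352 - \left(\left(-32 - 3\right) - 1199\right) = 2352 - \left(-35 - 1199\right) = 2352 - -1234 = 2352 + 1234 = 3586$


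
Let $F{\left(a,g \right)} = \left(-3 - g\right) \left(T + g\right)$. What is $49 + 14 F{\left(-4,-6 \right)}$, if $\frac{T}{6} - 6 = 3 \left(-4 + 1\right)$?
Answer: $-959$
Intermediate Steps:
$T = -18$ ($T = 36 + 6 \cdot 3 \left(-4 + 1\right) = 36 + 6 \cdot 3 \left(-3\right) = 36 + 6 \left(-9\right) = 36 - 54 = -18$)
$F{\left(a,g \right)} = \left(-18 + g\right) \left(-3 - g\right)$ ($F{\left(a,g \right)} = \left(-3 - g\right) \left(-18 + g\right) = \left(-18 + g\right) \left(-3 - g\right)$)
$49 + 14 F{\left(-4,-6 \right)} = 49 + 14 \left(54 - \left(-6\right)^{2} + 15 \left(-6\right)\right) = 49 + 14 \left(54 - 36 - 90\right) = 49 + 14 \left(-72\right) = 49 - 1008 = -959$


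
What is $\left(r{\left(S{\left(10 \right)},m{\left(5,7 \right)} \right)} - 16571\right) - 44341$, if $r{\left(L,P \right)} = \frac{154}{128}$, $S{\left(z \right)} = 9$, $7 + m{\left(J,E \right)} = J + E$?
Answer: $- \frac{3898291}{64} \approx -60911.0$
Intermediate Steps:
$m{\left(J,E \right)} = -7 + E + J$ ($m{\left(J,E \right)} = -7 + \left(J + E\right) = -7 + \left(E + J\right) = -7 + E + J$)
$r{\left(L,P \right)} = \frac{77}{64}$ ($r{\left(L,P \right)} = 154 \cdot \frac{1}{128} = \frac{77}{64}$)
$\left(r{\left(S{\left(10 \right)},m{\left(5,7 \right)} \right)} - 16571\right) - 44341 = \left(\frac{77}{64} - 16571\right) - 44341 = - \frac{1060467}{64} - 44341 = - \frac{3898291}{64}$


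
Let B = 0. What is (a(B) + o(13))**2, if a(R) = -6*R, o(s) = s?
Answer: 169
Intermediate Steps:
(a(B) + o(13))**2 = (-6*0 + 13)**2 = (0 + 13)**2 = 13**2 = 169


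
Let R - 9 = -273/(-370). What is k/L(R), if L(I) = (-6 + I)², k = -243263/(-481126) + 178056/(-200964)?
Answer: -209800764593150/7705666548830529 ≈ -0.027227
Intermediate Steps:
k = -3065022127/8057417122 (k = -243263*(-1/481126) + 178056*(-1/200964) = 243263/481126 - 14838/16747 = -3065022127/8057417122 ≈ -0.38040)
R = 3603/370 (R = 9 - 273/(-370) = 9 - 273*(-1/370) = 9 + 273/370 = 3603/370 ≈ 9.7378)
k/L(R) = -3065022127/(8057417122*(-6 + 3603/370)²) = -3065022127/(8057417122*((1383/370)²)) = -3065022127/(8057417122*1912689/136900) = -3065022127/8057417122*136900/1912689 = -209800764593150/7705666548830529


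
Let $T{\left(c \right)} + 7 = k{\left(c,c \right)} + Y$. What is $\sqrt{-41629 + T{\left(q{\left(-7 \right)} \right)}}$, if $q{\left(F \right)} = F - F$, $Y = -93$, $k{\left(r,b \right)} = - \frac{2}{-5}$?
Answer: $\frac{i \sqrt{1043215}}{5} \approx 204.28 i$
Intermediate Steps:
$k{\left(r,b \right)} = \frac{2}{5}$ ($k{\left(r,b \right)} = \left(-2\right) \left(- \frac{1}{5}\right) = \frac{2}{5}$)
$q{\left(F \right)} = 0$
$T{\left(c \right)} = - \frac{498}{5}$ ($T{\left(c \right)} = -7 + \left(\frac{2}{5} - 93\right) = -7 - \frac{463}{5} = - \frac{498}{5}$)
$\sqrt{-41629 + T{\left(q{\left(-7 \right)} \right)}} = \sqrt{-41629 - \frac{498}{5}} = \sqrt{- \frac{208643}{5}} = \frac{i \sqrt{1043215}}{5}$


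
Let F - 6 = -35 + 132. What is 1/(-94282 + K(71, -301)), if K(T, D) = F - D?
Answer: -1/93878 ≈ -1.0652e-5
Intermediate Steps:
F = 103 (F = 6 + (-35 + 132) = 6 + 97 = 103)
K(T, D) = 103 - D
1/(-94282 + K(71, -301)) = 1/(-94282 + (103 - 1*(-301))) = 1/(-94282 + (103 + 301)) = 1/(-94282 + 404) = 1/(-93878) = -1/93878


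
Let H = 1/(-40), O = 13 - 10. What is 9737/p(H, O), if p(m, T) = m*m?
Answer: 15579200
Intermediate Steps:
O = 3
H = -1/40 ≈ -0.025000
p(m, T) = m**2
9737/p(H, O) = 9737/((-1/40)**2) = 9737/(1/1600) = 9737*1600 = 15579200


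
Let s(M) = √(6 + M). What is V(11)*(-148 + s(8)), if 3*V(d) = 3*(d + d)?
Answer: -3256 + 22*√14 ≈ -3173.7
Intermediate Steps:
V(d) = 2*d (V(d) = (3*(d + d))/3 = (3*(2*d))/3 = (6*d)/3 = 2*d)
V(11)*(-148 + s(8)) = (2*11)*(-148 + √(6 + 8)) = 22*(-148 + √14) = -3256 + 22*√14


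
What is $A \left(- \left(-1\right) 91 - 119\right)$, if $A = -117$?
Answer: $3276$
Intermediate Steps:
$A \left(- \left(-1\right) 91 - 119\right) = - 117 \left(- \left(-1\right) 91 - 119\right) = - 117 \left(\left(-1\right) \left(-91\right) - 119\right) = - 117 \left(91 - 119\right) = \left(-117\right) \left(-28\right) = 3276$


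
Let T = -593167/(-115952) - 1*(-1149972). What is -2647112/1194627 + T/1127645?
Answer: -186822894318504083/156200697428296080 ≈ -1.1960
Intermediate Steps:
T = 133342146511/115952 (T = -593167*(-1/115952) + 1149972 = 593167/115952 + 1149972 = 133342146511/115952 ≈ 1.1500e+6)
-2647112/1194627 + T/1127645 = -2647112/1194627 + (133342146511/115952)/1127645 = -2647112*1/1194627 + (133342146511/115952)*(1/1127645) = -2647112/1194627 + 133342146511/130752693040 = -186822894318504083/156200697428296080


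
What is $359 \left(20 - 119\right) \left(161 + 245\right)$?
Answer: $-14429646$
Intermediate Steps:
$359 \left(20 - 119\right) \left(161 + 245\right) = 359 \left(\left(-99\right) 406\right) = 359 \left(-40194\right) = -14429646$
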